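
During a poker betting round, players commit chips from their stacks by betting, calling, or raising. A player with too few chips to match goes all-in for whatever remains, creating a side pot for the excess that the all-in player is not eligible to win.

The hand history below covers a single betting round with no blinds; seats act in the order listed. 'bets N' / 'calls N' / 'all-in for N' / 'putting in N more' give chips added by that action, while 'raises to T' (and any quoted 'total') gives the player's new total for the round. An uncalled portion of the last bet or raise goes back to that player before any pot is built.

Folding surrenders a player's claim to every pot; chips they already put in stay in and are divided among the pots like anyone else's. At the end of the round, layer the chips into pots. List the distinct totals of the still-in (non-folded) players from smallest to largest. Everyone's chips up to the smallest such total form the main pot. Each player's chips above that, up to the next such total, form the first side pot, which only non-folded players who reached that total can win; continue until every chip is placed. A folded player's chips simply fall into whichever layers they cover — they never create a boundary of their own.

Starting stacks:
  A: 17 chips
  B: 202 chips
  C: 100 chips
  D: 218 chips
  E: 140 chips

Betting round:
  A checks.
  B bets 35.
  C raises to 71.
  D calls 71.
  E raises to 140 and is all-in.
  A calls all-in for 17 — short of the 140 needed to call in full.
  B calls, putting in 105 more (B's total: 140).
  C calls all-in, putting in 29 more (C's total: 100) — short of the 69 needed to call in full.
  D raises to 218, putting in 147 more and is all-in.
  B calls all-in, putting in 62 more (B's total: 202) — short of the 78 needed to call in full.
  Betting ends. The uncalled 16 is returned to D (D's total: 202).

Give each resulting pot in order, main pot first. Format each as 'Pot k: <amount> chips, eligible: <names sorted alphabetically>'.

Contributions (after 16 returned to D): A=17, B=202, C=100, D=202, E=140
Pot levels (distinct totals of non-folded players): 17, 100, 140, 202
Layer 1-17: 17 each from A, B, C, D, E = 17*5 = 85 chips; eligible A, B, C, D, E
Layer 18-100: 83 each from B, C, D, E = 83*4 = 332 chips; eligible B, C, D, E
Layer 101-140: 40 each from B, D, E = 40*3 = 120 chips; eligible B, D, E
Layer 141-202: 62 each from B, D = 62*2 = 124 chips; eligible B, D

Pot 1: 85 chips, eligible: A, B, C, D, E
Pot 2: 332 chips, eligible: B, C, D, E
Pot 3: 120 chips, eligible: B, D, E
Pot 4: 124 chips, eligible: B, D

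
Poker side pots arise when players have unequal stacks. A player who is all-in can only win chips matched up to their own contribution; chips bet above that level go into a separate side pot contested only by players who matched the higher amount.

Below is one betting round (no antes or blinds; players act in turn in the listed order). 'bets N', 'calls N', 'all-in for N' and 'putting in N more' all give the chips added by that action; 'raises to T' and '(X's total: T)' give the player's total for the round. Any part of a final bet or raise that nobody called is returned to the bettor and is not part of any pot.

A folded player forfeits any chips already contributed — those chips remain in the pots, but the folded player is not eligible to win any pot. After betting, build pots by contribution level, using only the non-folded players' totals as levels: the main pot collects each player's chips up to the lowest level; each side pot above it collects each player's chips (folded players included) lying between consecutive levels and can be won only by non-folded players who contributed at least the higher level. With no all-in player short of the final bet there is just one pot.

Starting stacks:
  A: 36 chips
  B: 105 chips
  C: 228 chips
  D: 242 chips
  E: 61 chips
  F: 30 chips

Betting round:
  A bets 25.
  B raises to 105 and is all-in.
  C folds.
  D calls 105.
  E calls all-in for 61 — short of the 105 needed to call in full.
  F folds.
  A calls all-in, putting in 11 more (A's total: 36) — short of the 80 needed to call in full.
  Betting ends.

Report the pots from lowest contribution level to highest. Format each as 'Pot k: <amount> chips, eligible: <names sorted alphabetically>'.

Pot 1: 144 chips, eligible: A, B, D, E
Pot 2: 75 chips, eligible: B, D, E
Pot 3: 88 chips, eligible: B, D

Derivation:
Contributions: A=36, B=105, D=105, E=61
Folded: C, F
Pot levels (distinct totals of non-folded players): 36, 61, 105
Layer 1-36: 36 each from A, B, D, E = 36*4 = 144 chips; eligible A, B, D, E
Layer 37-61: 25 each from B, D, E = 25*3 = 75 chips; eligible B, D, E
Layer 62-105: 44 each from B, D = 44*2 = 88 chips; eligible B, D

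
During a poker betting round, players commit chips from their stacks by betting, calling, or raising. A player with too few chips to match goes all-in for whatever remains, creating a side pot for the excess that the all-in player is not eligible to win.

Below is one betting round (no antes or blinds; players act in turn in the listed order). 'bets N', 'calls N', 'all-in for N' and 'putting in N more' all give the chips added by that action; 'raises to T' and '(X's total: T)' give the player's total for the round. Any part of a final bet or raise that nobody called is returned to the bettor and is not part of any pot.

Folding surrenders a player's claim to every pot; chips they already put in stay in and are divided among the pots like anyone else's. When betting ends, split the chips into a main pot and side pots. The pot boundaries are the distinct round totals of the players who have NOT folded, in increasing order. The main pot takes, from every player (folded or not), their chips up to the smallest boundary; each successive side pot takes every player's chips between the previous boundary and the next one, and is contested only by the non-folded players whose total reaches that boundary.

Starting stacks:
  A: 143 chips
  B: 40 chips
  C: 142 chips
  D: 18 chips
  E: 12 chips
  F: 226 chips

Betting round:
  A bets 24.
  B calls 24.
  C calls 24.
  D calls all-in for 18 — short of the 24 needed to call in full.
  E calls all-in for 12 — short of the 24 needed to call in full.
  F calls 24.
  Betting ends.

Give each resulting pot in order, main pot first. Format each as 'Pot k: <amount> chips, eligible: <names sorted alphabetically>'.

Contributions: A=24, B=24, C=24, D=18, E=12, F=24
Pot levels (distinct totals of non-folded players): 12, 18, 24
Layer 1-12: 12 each from A, B, C, D, E, F = 12*6 = 72 chips; eligible A, B, C, D, E, F
Layer 13-18: 6 each from A, B, C, D, F = 6*5 = 30 chips; eligible A, B, C, D, F
Layer 19-24: 6 each from A, B, C, F = 6*4 = 24 chips; eligible A, B, C, F

Pot 1: 72 chips, eligible: A, B, C, D, E, F
Pot 2: 30 chips, eligible: A, B, C, D, F
Pot 3: 24 chips, eligible: A, B, C, F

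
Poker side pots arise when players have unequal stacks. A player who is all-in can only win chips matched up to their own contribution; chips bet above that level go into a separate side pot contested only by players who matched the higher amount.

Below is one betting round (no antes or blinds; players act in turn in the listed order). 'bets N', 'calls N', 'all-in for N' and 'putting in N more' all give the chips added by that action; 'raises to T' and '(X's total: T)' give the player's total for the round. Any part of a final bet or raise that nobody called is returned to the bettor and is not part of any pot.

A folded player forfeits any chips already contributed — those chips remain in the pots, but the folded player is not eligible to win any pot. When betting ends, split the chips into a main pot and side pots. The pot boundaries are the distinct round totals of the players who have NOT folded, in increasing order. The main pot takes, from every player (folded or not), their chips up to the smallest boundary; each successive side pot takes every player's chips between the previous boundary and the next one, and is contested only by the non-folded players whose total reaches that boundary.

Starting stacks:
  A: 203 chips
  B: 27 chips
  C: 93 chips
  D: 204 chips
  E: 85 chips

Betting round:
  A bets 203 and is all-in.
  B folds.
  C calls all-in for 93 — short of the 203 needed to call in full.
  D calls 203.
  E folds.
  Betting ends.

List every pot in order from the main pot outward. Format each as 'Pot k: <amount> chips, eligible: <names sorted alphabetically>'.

Pot 1: 279 chips, eligible: A, C, D
Pot 2: 220 chips, eligible: A, D

Derivation:
Contributions: A=203, C=93, D=203
Folded: B, E
Pot levels (distinct totals of non-folded players): 93, 203
Layer 1-93: 93 each from A, C, D = 93*3 = 279 chips; eligible A, C, D
Layer 94-203: 110 each from A, D = 110*2 = 220 chips; eligible A, D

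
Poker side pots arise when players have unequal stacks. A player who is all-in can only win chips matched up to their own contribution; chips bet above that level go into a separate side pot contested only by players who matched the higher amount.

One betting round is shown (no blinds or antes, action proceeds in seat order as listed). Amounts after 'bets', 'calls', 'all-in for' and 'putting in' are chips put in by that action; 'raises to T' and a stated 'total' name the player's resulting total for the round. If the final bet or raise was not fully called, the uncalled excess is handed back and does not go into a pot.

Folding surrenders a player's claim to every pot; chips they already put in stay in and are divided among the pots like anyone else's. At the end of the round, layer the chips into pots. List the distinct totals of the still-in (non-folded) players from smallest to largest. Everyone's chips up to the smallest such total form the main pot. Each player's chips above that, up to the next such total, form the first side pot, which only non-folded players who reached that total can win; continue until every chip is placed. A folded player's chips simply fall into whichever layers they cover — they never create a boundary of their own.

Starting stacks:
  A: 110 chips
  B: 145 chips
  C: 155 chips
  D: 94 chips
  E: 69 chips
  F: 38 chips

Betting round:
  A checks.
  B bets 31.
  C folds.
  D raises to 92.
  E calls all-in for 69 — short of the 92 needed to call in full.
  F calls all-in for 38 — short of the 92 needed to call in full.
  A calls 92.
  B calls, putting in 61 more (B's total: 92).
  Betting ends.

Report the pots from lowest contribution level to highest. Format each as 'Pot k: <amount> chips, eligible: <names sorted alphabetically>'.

Pot 1: 190 chips, eligible: A, B, D, E, F
Pot 2: 124 chips, eligible: A, B, D, E
Pot 3: 69 chips, eligible: A, B, D

Derivation:
Contributions: A=92, B=92, D=92, E=69, F=38
Folded: C
Pot levels (distinct totals of non-folded players): 38, 69, 92
Layer 1-38: 38 each from A, B, D, E, F = 38*5 = 190 chips; eligible A, B, D, E, F
Layer 39-69: 31 each from A, B, D, E = 31*4 = 124 chips; eligible A, B, D, E
Layer 70-92: 23 each from A, B, D = 23*3 = 69 chips; eligible A, B, D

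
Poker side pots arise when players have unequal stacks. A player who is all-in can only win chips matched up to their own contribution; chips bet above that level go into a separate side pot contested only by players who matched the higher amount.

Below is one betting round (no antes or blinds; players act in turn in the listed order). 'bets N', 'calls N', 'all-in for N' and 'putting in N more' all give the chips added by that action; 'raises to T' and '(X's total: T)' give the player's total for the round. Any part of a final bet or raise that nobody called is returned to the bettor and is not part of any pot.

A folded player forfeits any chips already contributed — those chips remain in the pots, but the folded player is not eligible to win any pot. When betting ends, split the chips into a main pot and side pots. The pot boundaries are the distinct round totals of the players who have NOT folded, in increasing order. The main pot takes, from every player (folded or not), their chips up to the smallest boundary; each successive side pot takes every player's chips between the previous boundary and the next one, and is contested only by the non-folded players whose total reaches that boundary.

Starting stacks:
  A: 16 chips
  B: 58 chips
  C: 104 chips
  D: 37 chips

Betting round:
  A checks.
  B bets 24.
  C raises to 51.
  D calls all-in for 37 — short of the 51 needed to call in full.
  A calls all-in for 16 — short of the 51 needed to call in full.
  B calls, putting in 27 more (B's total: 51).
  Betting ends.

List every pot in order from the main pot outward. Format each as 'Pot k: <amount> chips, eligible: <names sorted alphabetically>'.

Contributions: A=16, B=51, C=51, D=37
Pot levels (distinct totals of non-folded players): 16, 37, 51
Layer 1-16: 16 each from A, B, C, D = 16*4 = 64 chips; eligible A, B, C, D
Layer 17-37: 21 each from B, C, D = 21*3 = 63 chips; eligible B, C, D
Layer 38-51: 14 each from B, C = 14*2 = 28 chips; eligible B, C

Pot 1: 64 chips, eligible: A, B, C, D
Pot 2: 63 chips, eligible: B, C, D
Pot 3: 28 chips, eligible: B, C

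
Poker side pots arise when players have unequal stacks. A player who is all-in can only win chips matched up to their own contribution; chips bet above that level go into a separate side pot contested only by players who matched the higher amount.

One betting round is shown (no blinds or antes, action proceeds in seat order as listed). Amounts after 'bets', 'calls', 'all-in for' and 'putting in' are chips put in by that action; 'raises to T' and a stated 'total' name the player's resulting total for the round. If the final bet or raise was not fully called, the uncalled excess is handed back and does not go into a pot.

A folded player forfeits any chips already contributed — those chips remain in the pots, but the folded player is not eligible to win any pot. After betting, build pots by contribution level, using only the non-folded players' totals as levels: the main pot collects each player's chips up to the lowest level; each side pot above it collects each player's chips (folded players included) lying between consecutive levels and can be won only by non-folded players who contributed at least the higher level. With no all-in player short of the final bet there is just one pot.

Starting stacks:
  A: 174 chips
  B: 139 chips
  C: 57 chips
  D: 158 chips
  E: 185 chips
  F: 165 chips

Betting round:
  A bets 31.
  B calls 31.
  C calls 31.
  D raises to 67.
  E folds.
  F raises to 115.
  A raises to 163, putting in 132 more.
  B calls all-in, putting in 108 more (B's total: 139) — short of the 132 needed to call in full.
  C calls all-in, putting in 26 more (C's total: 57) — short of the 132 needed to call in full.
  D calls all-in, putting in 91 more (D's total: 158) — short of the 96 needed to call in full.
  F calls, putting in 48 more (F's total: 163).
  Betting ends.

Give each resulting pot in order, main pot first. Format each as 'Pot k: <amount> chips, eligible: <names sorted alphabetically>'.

Pot 1: 285 chips, eligible: A, B, C, D, F
Pot 2: 328 chips, eligible: A, B, D, F
Pot 3: 57 chips, eligible: A, D, F
Pot 4: 10 chips, eligible: A, F

Derivation:
Contributions: A=163, B=139, C=57, D=158, F=163
Folded: E
Pot levels (distinct totals of non-folded players): 57, 139, 158, 163
Layer 1-57: 57 each from A, B, C, D, F = 57*5 = 285 chips; eligible A, B, C, D, F
Layer 58-139: 82 each from A, B, D, F = 82*4 = 328 chips; eligible A, B, D, F
Layer 140-158: 19 each from A, D, F = 19*3 = 57 chips; eligible A, D, F
Layer 159-163: 5 each from A, F = 5*2 = 10 chips; eligible A, F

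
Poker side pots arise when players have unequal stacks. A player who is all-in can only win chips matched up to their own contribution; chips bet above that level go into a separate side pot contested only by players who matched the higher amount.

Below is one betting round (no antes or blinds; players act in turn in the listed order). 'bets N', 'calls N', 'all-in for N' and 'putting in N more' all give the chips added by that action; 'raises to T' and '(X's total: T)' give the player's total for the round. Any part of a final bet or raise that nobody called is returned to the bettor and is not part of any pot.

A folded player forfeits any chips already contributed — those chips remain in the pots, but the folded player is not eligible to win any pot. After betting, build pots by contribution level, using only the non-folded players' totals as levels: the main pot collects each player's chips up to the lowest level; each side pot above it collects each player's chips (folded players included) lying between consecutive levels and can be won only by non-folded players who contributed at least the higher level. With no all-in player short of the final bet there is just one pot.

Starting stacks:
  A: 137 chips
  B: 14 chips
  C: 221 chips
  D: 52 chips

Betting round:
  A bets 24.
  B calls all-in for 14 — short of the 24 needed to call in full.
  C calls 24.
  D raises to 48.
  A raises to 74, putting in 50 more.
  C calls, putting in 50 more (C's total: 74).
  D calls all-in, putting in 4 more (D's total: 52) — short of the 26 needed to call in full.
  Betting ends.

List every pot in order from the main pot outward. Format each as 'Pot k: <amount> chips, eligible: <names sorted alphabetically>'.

Pot 1: 56 chips, eligible: A, B, C, D
Pot 2: 114 chips, eligible: A, C, D
Pot 3: 44 chips, eligible: A, C

Derivation:
Contributions: A=74, B=14, C=74, D=52
Pot levels (distinct totals of non-folded players): 14, 52, 74
Layer 1-14: 14 each from A, B, C, D = 14*4 = 56 chips; eligible A, B, C, D
Layer 15-52: 38 each from A, C, D = 38*3 = 114 chips; eligible A, C, D
Layer 53-74: 22 each from A, C = 22*2 = 44 chips; eligible A, C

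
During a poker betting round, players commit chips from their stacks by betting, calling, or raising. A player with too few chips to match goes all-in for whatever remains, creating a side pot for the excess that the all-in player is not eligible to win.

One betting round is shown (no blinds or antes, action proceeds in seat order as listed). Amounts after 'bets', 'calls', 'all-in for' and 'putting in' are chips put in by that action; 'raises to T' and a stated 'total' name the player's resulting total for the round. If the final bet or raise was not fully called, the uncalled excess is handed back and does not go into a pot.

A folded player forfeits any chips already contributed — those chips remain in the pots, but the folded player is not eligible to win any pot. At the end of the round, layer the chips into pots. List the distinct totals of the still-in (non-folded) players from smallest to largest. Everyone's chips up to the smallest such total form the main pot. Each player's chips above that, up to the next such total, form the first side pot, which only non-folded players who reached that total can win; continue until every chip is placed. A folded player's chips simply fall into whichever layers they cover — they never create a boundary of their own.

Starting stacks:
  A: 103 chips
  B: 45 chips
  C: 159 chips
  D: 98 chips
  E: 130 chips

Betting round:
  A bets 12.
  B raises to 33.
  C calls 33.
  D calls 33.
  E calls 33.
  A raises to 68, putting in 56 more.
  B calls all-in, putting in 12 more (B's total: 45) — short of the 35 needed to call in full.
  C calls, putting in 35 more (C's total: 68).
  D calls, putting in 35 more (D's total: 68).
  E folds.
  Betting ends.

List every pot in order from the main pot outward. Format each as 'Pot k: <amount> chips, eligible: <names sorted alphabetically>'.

Pot 1: 213 chips, eligible: A, B, C, D
Pot 2: 69 chips, eligible: A, C, D

Derivation:
Contributions: A=68, B=45, C=68, D=68, E=33
Folded: E
Pot levels (distinct totals of non-folded players): 45, 68
Layer 1-45: A 45 + B 45 + C 45 + D 45 + E 33 = 213 chips; eligible A, B, C, D
Layer 46-68: 23 each from A, C, D = 23*3 = 69 chips; eligible A, C, D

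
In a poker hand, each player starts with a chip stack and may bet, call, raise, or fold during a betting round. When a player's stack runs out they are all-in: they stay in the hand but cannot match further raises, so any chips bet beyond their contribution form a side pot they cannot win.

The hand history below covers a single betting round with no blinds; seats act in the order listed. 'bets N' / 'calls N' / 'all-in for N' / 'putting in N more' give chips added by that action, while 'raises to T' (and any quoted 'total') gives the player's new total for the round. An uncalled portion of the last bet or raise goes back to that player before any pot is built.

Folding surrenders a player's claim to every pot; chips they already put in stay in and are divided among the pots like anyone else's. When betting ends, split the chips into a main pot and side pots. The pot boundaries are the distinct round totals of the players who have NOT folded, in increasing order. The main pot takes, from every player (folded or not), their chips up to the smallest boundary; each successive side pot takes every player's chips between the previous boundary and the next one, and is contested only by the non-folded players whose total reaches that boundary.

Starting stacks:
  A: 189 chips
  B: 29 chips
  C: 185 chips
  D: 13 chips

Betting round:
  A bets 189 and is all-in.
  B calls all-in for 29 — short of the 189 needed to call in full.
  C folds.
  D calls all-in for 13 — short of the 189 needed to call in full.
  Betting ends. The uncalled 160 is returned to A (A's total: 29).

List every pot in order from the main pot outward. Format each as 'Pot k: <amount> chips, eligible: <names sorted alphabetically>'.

Pot 1: 39 chips, eligible: A, B, D
Pot 2: 32 chips, eligible: A, B

Derivation:
Contributions (after 160 returned to A): A=29, B=29, D=13
Folded: C
Pot levels (distinct totals of non-folded players): 13, 29
Layer 1-13: 13 each from A, B, D = 13*3 = 39 chips; eligible A, B, D
Layer 14-29: 16 each from A, B = 16*2 = 32 chips; eligible A, B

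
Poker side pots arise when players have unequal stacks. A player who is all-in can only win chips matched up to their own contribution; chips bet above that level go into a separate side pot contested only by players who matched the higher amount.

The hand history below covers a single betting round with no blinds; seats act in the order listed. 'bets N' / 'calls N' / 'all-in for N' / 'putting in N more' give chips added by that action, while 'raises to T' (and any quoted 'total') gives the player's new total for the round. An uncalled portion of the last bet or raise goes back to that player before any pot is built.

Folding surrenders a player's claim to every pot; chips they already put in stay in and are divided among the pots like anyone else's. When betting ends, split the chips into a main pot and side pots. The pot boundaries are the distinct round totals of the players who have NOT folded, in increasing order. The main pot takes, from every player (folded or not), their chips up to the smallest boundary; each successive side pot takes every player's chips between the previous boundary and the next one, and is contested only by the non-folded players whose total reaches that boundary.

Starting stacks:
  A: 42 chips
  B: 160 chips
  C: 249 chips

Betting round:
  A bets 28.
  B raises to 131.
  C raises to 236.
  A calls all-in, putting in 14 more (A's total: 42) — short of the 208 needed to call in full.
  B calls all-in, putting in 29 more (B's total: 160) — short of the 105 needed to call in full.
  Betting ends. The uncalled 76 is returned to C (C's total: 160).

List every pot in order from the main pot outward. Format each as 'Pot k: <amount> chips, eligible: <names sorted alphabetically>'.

Pot 1: 126 chips, eligible: A, B, C
Pot 2: 236 chips, eligible: B, C

Derivation:
Contributions (after 76 returned to C): A=42, B=160, C=160
Pot levels (distinct totals of non-folded players): 42, 160
Layer 1-42: 42 each from A, B, C = 42*3 = 126 chips; eligible A, B, C
Layer 43-160: 118 each from B, C = 118*2 = 236 chips; eligible B, C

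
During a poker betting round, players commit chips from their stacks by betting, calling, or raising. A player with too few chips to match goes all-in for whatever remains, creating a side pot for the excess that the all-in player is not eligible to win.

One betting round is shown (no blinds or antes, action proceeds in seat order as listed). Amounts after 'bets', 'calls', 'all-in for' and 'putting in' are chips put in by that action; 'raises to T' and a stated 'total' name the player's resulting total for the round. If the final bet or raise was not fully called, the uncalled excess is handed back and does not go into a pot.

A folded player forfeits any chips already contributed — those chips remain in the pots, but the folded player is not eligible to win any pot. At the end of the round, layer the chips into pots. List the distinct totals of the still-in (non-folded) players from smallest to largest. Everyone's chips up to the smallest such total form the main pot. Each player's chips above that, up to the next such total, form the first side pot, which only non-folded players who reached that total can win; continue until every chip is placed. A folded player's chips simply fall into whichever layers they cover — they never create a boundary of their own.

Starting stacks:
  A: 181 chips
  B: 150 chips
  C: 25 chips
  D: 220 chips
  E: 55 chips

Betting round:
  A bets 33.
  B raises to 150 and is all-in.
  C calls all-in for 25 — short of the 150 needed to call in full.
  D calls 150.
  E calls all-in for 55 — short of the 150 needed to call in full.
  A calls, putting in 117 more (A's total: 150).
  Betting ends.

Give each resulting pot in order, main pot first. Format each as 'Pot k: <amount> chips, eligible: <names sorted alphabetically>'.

Contributions: A=150, B=150, C=25, D=150, E=55
Pot levels (distinct totals of non-folded players): 25, 55, 150
Layer 1-25: 25 each from A, B, C, D, E = 25*5 = 125 chips; eligible A, B, C, D, E
Layer 26-55: 30 each from A, B, D, E = 30*4 = 120 chips; eligible A, B, D, E
Layer 56-150: 95 each from A, B, D = 95*3 = 285 chips; eligible A, B, D

Pot 1: 125 chips, eligible: A, B, C, D, E
Pot 2: 120 chips, eligible: A, B, D, E
Pot 3: 285 chips, eligible: A, B, D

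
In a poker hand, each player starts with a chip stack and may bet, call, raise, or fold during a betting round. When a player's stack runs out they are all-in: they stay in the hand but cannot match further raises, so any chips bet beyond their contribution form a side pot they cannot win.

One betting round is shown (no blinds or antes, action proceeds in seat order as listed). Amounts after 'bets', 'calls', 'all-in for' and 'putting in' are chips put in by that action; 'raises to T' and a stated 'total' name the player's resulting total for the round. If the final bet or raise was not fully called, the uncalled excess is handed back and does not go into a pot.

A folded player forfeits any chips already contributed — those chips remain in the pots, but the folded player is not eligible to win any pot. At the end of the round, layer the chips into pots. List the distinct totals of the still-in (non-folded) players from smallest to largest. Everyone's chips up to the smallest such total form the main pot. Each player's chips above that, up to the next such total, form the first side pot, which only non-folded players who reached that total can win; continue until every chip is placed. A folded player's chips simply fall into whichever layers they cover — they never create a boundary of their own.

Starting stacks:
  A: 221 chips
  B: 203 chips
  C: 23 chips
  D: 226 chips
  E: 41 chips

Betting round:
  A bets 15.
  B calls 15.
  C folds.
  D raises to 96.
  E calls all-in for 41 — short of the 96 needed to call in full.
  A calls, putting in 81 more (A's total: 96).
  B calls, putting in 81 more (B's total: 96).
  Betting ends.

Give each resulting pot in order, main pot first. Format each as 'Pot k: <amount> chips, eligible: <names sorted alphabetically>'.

Pot 1: 164 chips, eligible: A, B, D, E
Pot 2: 165 chips, eligible: A, B, D

Derivation:
Contributions: A=96, B=96, D=96, E=41
Folded: C
Pot levels (distinct totals of non-folded players): 41, 96
Layer 1-41: 41 each from A, B, D, E = 41*4 = 164 chips; eligible A, B, D, E
Layer 42-96: 55 each from A, B, D = 55*3 = 165 chips; eligible A, B, D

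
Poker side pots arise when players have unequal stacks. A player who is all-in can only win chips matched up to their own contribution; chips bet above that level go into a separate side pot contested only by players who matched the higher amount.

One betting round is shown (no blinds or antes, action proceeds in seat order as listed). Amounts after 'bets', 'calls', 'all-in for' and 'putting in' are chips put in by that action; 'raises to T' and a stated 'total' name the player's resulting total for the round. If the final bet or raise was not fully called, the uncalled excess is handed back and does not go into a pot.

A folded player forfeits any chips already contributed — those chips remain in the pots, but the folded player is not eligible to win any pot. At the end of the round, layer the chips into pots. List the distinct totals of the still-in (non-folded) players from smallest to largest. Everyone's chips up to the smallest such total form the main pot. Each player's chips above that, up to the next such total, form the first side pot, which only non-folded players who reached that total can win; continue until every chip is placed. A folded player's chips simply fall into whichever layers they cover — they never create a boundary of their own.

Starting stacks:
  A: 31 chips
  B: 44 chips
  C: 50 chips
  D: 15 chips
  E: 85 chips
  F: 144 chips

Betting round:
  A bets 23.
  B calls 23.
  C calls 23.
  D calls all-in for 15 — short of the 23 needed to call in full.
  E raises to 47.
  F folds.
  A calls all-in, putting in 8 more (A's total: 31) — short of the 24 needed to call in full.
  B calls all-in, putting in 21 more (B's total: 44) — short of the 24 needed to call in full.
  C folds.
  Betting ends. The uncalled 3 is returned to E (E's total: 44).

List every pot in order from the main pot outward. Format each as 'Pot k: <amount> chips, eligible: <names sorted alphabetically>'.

Pot 1: 75 chips, eligible: A, B, D, E
Pot 2: 56 chips, eligible: A, B, E
Pot 3: 26 chips, eligible: B, E

Derivation:
Contributions (after 3 returned to E): A=31, B=44, C=23, D=15, E=44
Folded: C, F
Pot levels (distinct totals of non-folded players): 15, 31, 44
Layer 1-15: 15 each from A, B, C, D, E = 15*5 = 75 chips; eligible A, B, D, E
Layer 16-31: A 16 + B 16 + C 8 + E 16 = 56 chips; eligible A, B, E
Layer 32-44: 13 each from B, E = 13*2 = 26 chips; eligible B, E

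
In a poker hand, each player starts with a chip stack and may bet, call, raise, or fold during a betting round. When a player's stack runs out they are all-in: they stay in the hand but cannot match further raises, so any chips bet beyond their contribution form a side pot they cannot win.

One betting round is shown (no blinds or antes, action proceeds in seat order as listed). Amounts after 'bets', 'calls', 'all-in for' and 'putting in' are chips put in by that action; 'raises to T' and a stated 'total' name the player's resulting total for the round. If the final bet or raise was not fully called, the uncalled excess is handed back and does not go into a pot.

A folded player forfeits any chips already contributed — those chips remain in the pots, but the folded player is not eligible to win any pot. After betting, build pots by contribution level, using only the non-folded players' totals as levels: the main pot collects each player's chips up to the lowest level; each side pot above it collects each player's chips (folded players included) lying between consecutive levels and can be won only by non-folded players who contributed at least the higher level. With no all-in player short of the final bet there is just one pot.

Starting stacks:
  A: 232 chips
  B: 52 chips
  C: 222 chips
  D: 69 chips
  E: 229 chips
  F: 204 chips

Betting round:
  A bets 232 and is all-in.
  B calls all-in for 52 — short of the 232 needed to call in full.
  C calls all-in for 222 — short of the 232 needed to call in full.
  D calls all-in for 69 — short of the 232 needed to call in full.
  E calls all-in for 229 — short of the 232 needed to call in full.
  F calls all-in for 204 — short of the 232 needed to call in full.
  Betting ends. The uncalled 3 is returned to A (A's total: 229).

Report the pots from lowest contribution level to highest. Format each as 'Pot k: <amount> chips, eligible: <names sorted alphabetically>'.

Contributions (after 3 returned to A): A=229, B=52, C=222, D=69, E=229, F=204
Pot levels (distinct totals of non-folded players): 52, 69, 204, 222, 229
Layer 1-52: 52 each from A, B, C, D, E, F = 52*6 = 312 chips; eligible A, B, C, D, E, F
Layer 53-69: 17 each from A, C, D, E, F = 17*5 = 85 chips; eligible A, C, D, E, F
Layer 70-204: 135 each from A, C, E, F = 135*4 = 540 chips; eligible A, C, E, F
Layer 205-222: 18 each from A, C, E = 18*3 = 54 chips; eligible A, C, E
Layer 223-229: 7 each from A, E = 7*2 = 14 chips; eligible A, E

Pot 1: 312 chips, eligible: A, B, C, D, E, F
Pot 2: 85 chips, eligible: A, C, D, E, F
Pot 3: 540 chips, eligible: A, C, E, F
Pot 4: 54 chips, eligible: A, C, E
Pot 5: 14 chips, eligible: A, E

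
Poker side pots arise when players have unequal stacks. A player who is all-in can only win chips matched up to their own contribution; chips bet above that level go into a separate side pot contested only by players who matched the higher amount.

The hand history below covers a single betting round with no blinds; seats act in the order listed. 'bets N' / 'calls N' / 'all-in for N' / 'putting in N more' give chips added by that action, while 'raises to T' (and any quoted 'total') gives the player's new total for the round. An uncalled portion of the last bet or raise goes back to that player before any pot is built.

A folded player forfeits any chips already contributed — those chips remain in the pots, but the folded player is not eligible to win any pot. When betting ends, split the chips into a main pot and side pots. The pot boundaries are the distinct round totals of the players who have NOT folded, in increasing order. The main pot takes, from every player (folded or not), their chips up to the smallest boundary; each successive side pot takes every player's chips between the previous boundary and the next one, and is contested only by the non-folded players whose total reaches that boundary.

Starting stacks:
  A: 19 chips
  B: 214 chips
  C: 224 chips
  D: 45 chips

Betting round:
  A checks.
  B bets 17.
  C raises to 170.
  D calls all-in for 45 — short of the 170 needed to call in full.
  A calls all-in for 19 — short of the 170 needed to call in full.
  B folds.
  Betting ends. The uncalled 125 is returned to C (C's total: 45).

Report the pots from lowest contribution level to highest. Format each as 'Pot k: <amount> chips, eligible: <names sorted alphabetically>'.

Contributions (after 125 returned to C): A=19, B=17, C=45, D=45
Folded: B
Pot levels (distinct totals of non-folded players): 19, 45
Layer 1-19: A 19 + B 17 + C 19 + D 19 = 74 chips; eligible A, C, D
Layer 20-45: 26 each from C, D = 26*2 = 52 chips; eligible C, D

Pot 1: 74 chips, eligible: A, C, D
Pot 2: 52 chips, eligible: C, D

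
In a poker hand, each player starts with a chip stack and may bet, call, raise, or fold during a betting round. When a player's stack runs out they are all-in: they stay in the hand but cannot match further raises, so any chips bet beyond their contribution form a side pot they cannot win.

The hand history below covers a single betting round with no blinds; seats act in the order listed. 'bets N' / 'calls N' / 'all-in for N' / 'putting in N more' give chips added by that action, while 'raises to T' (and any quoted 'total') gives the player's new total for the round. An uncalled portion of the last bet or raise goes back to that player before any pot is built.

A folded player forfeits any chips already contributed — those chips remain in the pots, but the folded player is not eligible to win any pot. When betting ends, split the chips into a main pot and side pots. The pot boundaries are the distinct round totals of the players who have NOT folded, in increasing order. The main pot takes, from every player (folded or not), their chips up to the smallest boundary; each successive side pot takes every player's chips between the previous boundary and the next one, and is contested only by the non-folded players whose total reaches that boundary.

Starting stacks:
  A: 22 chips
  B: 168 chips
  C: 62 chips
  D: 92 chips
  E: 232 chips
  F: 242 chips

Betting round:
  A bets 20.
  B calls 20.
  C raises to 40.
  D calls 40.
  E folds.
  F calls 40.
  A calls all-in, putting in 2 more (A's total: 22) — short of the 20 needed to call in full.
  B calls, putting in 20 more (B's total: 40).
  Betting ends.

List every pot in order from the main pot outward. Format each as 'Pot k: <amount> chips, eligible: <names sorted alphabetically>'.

Contributions: A=22, B=40, C=40, D=40, F=40
Folded: E
Pot levels (distinct totals of non-folded players): 22, 40
Layer 1-22: 22 each from A, B, C, D, F = 22*5 = 110 chips; eligible A, B, C, D, F
Layer 23-40: 18 each from B, C, D, F = 18*4 = 72 chips; eligible B, C, D, F

Pot 1: 110 chips, eligible: A, B, C, D, F
Pot 2: 72 chips, eligible: B, C, D, F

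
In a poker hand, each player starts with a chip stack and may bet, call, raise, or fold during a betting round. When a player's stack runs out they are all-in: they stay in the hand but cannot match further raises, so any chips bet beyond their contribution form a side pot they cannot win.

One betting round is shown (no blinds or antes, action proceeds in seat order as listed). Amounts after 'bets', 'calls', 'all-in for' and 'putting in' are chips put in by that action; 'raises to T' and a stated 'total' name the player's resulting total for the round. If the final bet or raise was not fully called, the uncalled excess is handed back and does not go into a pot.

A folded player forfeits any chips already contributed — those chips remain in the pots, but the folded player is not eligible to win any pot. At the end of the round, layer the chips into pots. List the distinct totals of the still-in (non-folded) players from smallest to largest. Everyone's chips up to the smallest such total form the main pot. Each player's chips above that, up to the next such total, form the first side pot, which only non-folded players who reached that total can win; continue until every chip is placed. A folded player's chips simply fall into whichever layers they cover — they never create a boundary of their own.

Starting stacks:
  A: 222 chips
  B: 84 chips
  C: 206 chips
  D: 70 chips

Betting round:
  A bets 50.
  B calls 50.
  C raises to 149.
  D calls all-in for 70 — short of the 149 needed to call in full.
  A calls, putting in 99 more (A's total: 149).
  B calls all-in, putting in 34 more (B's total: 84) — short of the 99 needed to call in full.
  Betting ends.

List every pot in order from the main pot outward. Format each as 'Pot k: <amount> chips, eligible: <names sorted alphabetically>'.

Contributions: A=149, B=84, C=149, D=70
Pot levels (distinct totals of non-folded players): 70, 84, 149
Layer 1-70: 70 each from A, B, C, D = 70*4 = 280 chips; eligible A, B, C, D
Layer 71-84: 14 each from A, B, C = 14*3 = 42 chips; eligible A, B, C
Layer 85-149: 65 each from A, C = 65*2 = 130 chips; eligible A, C

Pot 1: 280 chips, eligible: A, B, C, D
Pot 2: 42 chips, eligible: A, B, C
Pot 3: 130 chips, eligible: A, C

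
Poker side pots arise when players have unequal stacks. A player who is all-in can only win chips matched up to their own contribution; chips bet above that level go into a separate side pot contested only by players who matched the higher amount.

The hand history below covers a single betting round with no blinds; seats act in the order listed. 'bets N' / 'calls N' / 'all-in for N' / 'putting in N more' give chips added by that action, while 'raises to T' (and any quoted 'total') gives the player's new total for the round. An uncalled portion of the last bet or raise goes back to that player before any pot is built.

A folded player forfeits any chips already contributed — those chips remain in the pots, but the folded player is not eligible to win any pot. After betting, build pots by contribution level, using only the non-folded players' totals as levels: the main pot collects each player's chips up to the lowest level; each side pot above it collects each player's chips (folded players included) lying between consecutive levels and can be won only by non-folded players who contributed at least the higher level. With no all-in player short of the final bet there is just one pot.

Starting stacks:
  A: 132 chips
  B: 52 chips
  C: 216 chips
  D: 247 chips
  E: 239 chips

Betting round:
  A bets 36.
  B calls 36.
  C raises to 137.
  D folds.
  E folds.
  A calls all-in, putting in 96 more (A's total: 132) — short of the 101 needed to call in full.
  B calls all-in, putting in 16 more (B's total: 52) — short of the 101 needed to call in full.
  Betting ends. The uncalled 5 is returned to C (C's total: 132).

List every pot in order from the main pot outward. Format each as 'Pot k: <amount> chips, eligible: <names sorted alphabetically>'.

Contributions (after 5 returned to C): A=132, B=52, C=132
Folded: D, E
Pot levels (distinct totals of non-folded players): 52, 132
Layer 1-52: 52 each from A, B, C = 52*3 = 156 chips; eligible A, B, C
Layer 53-132: 80 each from A, C = 80*2 = 160 chips; eligible A, C

Pot 1: 156 chips, eligible: A, B, C
Pot 2: 160 chips, eligible: A, C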